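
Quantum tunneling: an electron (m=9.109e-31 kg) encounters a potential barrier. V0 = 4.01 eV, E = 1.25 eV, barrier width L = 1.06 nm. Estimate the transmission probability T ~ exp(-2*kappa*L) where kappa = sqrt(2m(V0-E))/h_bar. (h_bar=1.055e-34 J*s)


V0 - E = 2.76 eV = 4.4215e-19 J
kappa = sqrt(2 * m * (V0-E)) / h_bar
= sqrt(2 * 9.109e-31 * 4.4215e-19) / 1.055e-34
= 8.5071e+09 /m
2*kappa*L = 2 * 8.5071e+09 * 1.06e-9
= 18.0351
T = exp(-18.0351) = 1.470407e-08

1.470407e-08


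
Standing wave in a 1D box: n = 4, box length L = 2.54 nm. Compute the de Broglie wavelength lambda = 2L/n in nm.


lambda = 2L / n
= 2 * 2.54 / 4
= 5.08 / 4
= 1.27 nm

1.27


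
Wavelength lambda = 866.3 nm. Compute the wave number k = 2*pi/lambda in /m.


k = 2 * pi / lambda
= 6.2832 / (866.3e-9)
= 6.2832 / 8.6630e-07
= 7.2529e+06 /m

7.2529e+06


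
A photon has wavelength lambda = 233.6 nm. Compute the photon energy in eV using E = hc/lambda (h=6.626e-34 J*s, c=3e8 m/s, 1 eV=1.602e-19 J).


E = hc / lambda
= (6.626e-34)(3e8) / (233.6e-9)
= 1.9878e-25 / 2.3360e-07
= 8.5094e-19 J
Converting to eV: 8.5094e-19 / 1.602e-19
= 5.3117 eV

5.3117


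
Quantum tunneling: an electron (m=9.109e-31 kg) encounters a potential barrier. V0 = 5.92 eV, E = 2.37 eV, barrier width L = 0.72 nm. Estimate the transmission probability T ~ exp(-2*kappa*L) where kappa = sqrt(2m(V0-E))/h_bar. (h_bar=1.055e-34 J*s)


V0 - E = 3.55 eV = 5.6871e-19 J
kappa = sqrt(2 * m * (V0-E)) / h_bar
= sqrt(2 * 9.109e-31 * 5.6871e-19) / 1.055e-34
= 9.6481e+09 /m
2*kappa*L = 2 * 9.6481e+09 * 0.72e-9
= 13.8933
T = exp(-13.8933) = 9.251474e-07

9.251474e-07


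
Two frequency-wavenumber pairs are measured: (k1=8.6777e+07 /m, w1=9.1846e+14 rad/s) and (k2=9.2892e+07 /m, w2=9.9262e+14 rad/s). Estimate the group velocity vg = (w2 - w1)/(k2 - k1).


vg = (w2 - w1) / (k2 - k1)
= (9.9262e+14 - 9.1846e+14) / (9.2892e+07 - 8.6777e+07)
= 7.4160e+13 / 6.1150e+06
= 1.2128e+07 m/s

1.2128e+07


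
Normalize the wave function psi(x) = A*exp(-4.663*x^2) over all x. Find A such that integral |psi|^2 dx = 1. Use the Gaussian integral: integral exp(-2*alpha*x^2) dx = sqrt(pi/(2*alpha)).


integral |psi|^2 dx = A^2 * sqrt(pi/(2*alpha)) = 1
A^2 = sqrt(2*alpha/pi)
= sqrt(2 * 4.663 / pi)
= 1.72295
A = sqrt(1.72295)
= 1.3126

1.3126


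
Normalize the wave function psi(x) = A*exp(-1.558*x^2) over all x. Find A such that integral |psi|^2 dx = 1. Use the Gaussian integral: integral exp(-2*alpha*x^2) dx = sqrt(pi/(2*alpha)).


integral |psi|^2 dx = A^2 * sqrt(pi/(2*alpha)) = 1
A^2 = sqrt(2*alpha/pi)
= sqrt(2 * 1.558 / pi)
= 0.995918
A = sqrt(0.995918)
= 0.998

0.998


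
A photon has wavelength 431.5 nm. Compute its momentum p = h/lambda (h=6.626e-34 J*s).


p = h / lambda
= 6.626e-34 / (431.5e-9)
= 6.626e-34 / 4.3150e-07
= 1.5356e-27 kg*m/s

1.5356e-27


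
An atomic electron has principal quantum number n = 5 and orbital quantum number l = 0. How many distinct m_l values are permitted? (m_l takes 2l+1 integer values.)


m_l ranges from -l to +l in integer steps
So m_l goes from -0 to +0
Count = 2l + 1 = 2*0 + 1
= 1

1


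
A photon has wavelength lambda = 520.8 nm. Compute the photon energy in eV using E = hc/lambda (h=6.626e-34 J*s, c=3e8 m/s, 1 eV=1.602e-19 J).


E = hc / lambda
= (6.626e-34)(3e8) / (520.8e-9)
= 1.9878e-25 / 5.2080e-07
= 3.8168e-19 J
Converting to eV: 3.8168e-19 / 1.602e-19
= 2.3825 eV

2.3825


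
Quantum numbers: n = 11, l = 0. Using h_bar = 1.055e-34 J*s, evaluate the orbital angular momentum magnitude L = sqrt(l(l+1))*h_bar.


L = sqrt(l*(l+1)) * h_bar
= sqrt(0 * 1) * 1.055e-34
= sqrt(0) * 1.055e-34
= 0.0 * 1.055e-34
= 0.0000e+00 J*s

0.0000e+00


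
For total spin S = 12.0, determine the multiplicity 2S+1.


Spin multiplicity = 2S + 1
= 2 * 12.0 + 1
= 24.0 + 1
= 25

25


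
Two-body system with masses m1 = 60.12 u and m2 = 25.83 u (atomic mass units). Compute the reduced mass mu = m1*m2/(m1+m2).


mu = m1 * m2 / (m1 + m2)
= 60.12 * 25.83 / (60.12 + 25.83)
= 1552.8996 / 85.95
= 18.0675 u

18.0675


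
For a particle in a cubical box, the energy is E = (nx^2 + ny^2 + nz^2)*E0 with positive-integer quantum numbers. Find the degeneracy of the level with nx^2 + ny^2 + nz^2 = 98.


Enumerate all (nx, ny, nz) with nx^2 + ny^2 + nz^2 = 98:
(1,4,9)
(1,9,4)
(3,5,8)
(3,8,5)
(4,1,9)
(4,9,1)
(5,3,8)
(5,8,3)
(8,3,5)
(8,5,3)
(9,1,4)
(9,4,1)
Total degeneracy = 12

12


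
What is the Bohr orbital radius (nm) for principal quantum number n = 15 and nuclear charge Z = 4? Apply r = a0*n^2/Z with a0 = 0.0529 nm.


r = a0 * n^2 / Z
= 0.0529 * 15^2 / 4
= 0.0529 * 225 / 4
= 2.9756 nm

2.9756


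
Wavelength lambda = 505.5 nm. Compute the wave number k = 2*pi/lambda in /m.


k = 2 * pi / lambda
= 6.2832 / (505.5e-9)
= 6.2832 / 5.0550e-07
= 1.2430e+07 /m

1.2430e+07


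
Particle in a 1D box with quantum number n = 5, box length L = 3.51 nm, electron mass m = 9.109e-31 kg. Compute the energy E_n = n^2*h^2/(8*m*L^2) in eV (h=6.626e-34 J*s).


E = n^2 * h^2 / (8 * m * L^2)
= 5^2 * (6.626e-34)^2 / (8 * 9.109e-31 * (3.51e-9)^2)
= 25 * 4.3904e-67 / (8 * 9.109e-31 * 1.2320e-17)
= 1.2226e-19 J
= 0.7631 eV

0.7631


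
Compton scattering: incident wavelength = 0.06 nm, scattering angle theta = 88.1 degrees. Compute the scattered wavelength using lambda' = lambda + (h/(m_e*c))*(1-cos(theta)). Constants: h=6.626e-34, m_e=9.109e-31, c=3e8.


Compton wavelength: h/(m_e*c) = 2.4247e-12 m
d_lambda = 2.4247e-12 * (1 - cos(88.1 deg))
= 2.4247e-12 * 0.966845
= 2.3443e-12 m = 0.002344 nm
lambda' = 0.06 + 0.002344
= 0.062344 nm

0.062344


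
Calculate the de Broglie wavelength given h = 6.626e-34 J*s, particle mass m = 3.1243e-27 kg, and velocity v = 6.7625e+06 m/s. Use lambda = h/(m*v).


lambda = h / (m * v)
= 6.626e-34 / (3.1243e-27 * 6.7625e+06)
= 6.626e-34 / 2.1128e-20
= 3.1361e-14 m

3.1361e-14


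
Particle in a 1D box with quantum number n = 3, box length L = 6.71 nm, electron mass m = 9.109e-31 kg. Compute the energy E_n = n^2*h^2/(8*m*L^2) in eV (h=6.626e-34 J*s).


E = n^2 * h^2 / (8 * m * L^2)
= 3^2 * (6.626e-34)^2 / (8 * 9.109e-31 * (6.71e-9)^2)
= 9 * 4.3904e-67 / (8 * 9.109e-31 * 4.5024e-17)
= 1.2043e-20 J
= 0.0752 eV

0.0752


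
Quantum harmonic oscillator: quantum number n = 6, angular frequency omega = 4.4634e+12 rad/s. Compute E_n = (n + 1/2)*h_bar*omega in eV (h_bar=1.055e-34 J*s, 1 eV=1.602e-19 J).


E = (n + 1/2) * h_bar * omega
= (6 + 0.5) * 1.055e-34 * 4.4634e+12
= 6.5 * 4.7089e-22
= 3.0608e-21 J
= 0.0191 eV

0.0191


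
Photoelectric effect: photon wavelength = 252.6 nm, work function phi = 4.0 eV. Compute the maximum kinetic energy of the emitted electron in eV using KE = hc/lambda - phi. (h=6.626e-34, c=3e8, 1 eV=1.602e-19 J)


E_photon = hc / lambda
= (6.626e-34)(3e8) / (252.6e-9)
= 7.8694e-19 J
= 4.9122 eV
KE = E_photon - phi
= 4.9122 - 4.0
= 0.9122 eV

0.9122


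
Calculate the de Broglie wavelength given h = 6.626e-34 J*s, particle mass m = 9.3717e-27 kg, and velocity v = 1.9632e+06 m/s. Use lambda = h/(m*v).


lambda = h / (m * v)
= 6.626e-34 / (9.3717e-27 * 1.9632e+06)
= 6.626e-34 / 1.8399e-20
= 3.6014e-14 m

3.6014e-14


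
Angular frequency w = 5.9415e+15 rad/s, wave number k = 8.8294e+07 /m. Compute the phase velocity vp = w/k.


vp = w / k
= 5.9415e+15 / 8.8294e+07
= 6.7292e+07 m/s

6.7292e+07


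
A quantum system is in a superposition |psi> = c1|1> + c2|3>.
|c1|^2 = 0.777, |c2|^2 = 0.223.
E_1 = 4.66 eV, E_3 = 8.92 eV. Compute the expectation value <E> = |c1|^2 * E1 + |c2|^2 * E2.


<E> = |c1|^2 * E1 + |c2|^2 * E2
= 0.777 * 4.66 + 0.223 * 8.92
= 3.6208 + 1.9892
= 5.61 eV

5.61


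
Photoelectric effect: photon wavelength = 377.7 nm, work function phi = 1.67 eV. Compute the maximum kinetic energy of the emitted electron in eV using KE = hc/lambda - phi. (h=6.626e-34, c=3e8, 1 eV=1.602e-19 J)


E_photon = hc / lambda
= (6.626e-34)(3e8) / (377.7e-9)
= 5.2629e-19 J
= 3.2852 eV
KE = E_photon - phi
= 3.2852 - 1.67
= 1.6152 eV

1.6152


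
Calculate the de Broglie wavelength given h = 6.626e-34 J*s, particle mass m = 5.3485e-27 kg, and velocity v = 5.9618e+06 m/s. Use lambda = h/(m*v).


lambda = h / (m * v)
= 6.626e-34 / (5.3485e-27 * 5.9618e+06)
= 6.626e-34 / 3.1887e-20
= 2.0780e-14 m

2.0780e-14


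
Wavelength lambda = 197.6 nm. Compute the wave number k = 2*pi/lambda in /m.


k = 2 * pi / lambda
= 6.2832 / (197.6e-9)
= 6.2832 / 1.9760e-07
= 3.1797e+07 /m

3.1797e+07


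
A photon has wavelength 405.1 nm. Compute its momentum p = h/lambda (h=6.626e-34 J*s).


p = h / lambda
= 6.626e-34 / (405.1e-9)
= 6.626e-34 / 4.0510e-07
= 1.6356e-27 kg*m/s

1.6356e-27


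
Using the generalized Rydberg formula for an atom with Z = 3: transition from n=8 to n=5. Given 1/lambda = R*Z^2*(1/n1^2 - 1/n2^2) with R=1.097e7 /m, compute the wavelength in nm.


1/lambda = R * Z^2 * (1/n1^2 - 1/n2^2)
= 1.097e7 * 3^2 * (1/5^2 - 1/8^2)
= 1.097e7 * 9 * (0.04 - 0.015625)
= 2.4065e+06 /m
lambda = 1 / 2.4065e+06
= 415.5337 nm

415.5337


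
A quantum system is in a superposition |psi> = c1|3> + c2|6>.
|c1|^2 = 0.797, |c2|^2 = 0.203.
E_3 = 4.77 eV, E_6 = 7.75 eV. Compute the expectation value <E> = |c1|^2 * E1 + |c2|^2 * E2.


<E> = |c1|^2 * E1 + |c2|^2 * E2
= 0.797 * 4.77 + 0.203 * 7.75
= 3.8017 + 1.5733
= 5.3749 eV

5.3749


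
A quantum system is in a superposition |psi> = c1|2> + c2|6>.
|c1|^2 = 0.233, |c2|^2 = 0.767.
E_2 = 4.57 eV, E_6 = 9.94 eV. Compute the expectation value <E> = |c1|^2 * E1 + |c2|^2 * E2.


<E> = |c1|^2 * E1 + |c2|^2 * E2
= 0.233 * 4.57 + 0.767 * 9.94
= 1.0648 + 7.624
= 8.6888 eV

8.6888


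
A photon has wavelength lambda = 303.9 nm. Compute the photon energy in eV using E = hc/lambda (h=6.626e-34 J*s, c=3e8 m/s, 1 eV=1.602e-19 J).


E = hc / lambda
= (6.626e-34)(3e8) / (303.9e-9)
= 1.9878e-25 / 3.0390e-07
= 6.5410e-19 J
Converting to eV: 6.5410e-19 / 1.602e-19
= 4.083 eV

4.083


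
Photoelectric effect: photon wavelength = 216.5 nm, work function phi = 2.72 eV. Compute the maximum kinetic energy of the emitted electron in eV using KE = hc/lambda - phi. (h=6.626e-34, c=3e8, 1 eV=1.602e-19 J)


E_photon = hc / lambda
= (6.626e-34)(3e8) / (216.5e-9)
= 9.1815e-19 J
= 5.7313 eV
KE = E_photon - phi
= 5.7313 - 2.72
= 3.0113 eV

3.0113


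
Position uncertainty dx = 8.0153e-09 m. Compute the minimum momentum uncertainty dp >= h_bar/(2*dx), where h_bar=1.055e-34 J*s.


dp = h_bar / (2 * dx)
= 1.055e-34 / (2 * 8.0153e-09)
= 1.055e-34 / 1.6031e-08
= 6.5812e-27 kg*m/s

6.5812e-27


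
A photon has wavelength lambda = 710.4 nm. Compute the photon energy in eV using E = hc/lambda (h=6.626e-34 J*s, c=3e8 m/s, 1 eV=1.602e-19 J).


E = hc / lambda
= (6.626e-34)(3e8) / (710.4e-9)
= 1.9878e-25 / 7.1040e-07
= 2.7981e-19 J
Converting to eV: 2.7981e-19 / 1.602e-19
= 1.7467 eV

1.7467


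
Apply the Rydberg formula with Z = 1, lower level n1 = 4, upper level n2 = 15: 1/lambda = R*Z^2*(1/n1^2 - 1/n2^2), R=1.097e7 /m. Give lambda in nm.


1/lambda = R * Z^2 * (1/n1^2 - 1/n2^2)
= 1.097e7 * 1^2 * (1/4^2 - 1/15^2)
= 1.097e7 * 1 * (0.0625 - 0.004444)
= 6.3687e+05 /m
lambda = 1 / 6.3687e+05
= 1570.1805 nm

1570.1805


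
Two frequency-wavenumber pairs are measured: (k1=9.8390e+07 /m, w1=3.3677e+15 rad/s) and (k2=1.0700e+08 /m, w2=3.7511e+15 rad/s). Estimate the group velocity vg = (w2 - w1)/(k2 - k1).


vg = (w2 - w1) / (k2 - k1)
= (3.7511e+15 - 3.3677e+15) / (1.0700e+08 - 9.8390e+07)
= 3.8340e+14 / 8.6100e+06
= 4.4530e+07 m/s

4.4530e+07


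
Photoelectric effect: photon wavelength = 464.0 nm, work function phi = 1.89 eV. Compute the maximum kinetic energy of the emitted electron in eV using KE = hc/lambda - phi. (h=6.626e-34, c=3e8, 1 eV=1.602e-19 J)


E_photon = hc / lambda
= (6.626e-34)(3e8) / (464.0e-9)
= 4.2841e-19 J
= 2.6742 eV
KE = E_photon - phi
= 2.6742 - 1.89
= 0.7842 eV

0.7842


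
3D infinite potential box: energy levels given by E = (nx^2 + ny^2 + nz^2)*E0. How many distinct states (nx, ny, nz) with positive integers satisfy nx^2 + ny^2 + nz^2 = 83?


Enumerate all (nx, ny, nz) with nx^2 + ny^2 + nz^2 = 83:
(1,1,9)
(1,9,1)
(3,5,7)
(3,7,5)
(5,3,7)
(5,7,3)
(7,3,5)
(7,5,3)
(9,1,1)
Total degeneracy = 9

9


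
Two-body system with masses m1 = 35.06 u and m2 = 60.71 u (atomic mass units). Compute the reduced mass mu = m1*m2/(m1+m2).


mu = m1 * m2 / (m1 + m2)
= 35.06 * 60.71 / (35.06 + 60.71)
= 2128.4926 / 95.77
= 22.225 u

22.225


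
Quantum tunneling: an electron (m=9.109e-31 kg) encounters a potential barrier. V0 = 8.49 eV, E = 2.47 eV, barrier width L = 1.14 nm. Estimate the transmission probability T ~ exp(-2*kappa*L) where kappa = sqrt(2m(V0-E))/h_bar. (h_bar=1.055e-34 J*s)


V0 - E = 6.02 eV = 9.6440e-19 J
kappa = sqrt(2 * m * (V0-E)) / h_bar
= sqrt(2 * 9.109e-31 * 9.6440e-19) / 1.055e-34
= 1.2564e+10 /m
2*kappa*L = 2 * 1.2564e+10 * 1.14e-9
= 28.6459
T = exp(-28.6459) = 3.624519e-13

3.624519e-13


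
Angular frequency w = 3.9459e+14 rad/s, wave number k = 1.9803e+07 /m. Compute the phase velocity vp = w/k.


vp = w / k
= 3.9459e+14 / 1.9803e+07
= 1.9926e+07 m/s

1.9926e+07


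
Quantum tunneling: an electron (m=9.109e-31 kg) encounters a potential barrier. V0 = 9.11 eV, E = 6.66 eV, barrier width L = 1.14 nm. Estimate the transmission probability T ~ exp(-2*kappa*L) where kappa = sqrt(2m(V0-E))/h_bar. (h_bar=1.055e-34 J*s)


V0 - E = 2.45 eV = 3.9249e-19 J
kappa = sqrt(2 * m * (V0-E)) / h_bar
= sqrt(2 * 9.109e-31 * 3.9249e-19) / 1.055e-34
= 8.0152e+09 /m
2*kappa*L = 2 * 8.0152e+09 * 1.14e-9
= 18.2746
T = exp(-18.2746) = 1.157331e-08

1.157331e-08


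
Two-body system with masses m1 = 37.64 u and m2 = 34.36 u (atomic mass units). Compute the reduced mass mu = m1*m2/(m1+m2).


mu = m1 * m2 / (m1 + m2)
= 37.64 * 34.36 / (37.64 + 34.36)
= 1293.3104 / 72.0
= 17.9626 u

17.9626


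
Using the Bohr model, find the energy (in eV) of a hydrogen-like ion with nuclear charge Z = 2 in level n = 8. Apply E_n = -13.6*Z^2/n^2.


E_n = -13.6 * Z^2 / n^2
= -13.6 * 2^2 / 8^2
= -13.6 * 4 / 64
= -0.85 eV

-0.85


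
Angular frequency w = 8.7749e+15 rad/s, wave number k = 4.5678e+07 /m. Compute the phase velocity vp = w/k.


vp = w / k
= 8.7749e+15 / 4.5678e+07
= 1.9210e+08 m/s

1.9210e+08


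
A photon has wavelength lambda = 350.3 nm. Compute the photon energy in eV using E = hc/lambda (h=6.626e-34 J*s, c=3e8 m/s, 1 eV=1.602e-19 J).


E = hc / lambda
= (6.626e-34)(3e8) / (350.3e-9)
= 1.9878e-25 / 3.5030e-07
= 5.6746e-19 J
Converting to eV: 5.6746e-19 / 1.602e-19
= 3.5422 eV

3.5422


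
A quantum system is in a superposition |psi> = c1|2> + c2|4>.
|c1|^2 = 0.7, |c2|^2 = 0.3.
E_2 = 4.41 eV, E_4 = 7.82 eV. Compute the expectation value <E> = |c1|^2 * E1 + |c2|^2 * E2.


<E> = |c1|^2 * E1 + |c2|^2 * E2
= 0.7 * 4.41 + 0.3 * 7.82
= 3.087 + 2.346
= 5.433 eV

5.433


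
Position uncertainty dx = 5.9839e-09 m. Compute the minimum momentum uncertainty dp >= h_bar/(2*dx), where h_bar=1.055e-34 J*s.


dp = h_bar / (2 * dx)
= 1.055e-34 / (2 * 5.9839e-09)
= 1.055e-34 / 1.1968e-08
= 8.8153e-27 kg*m/s

8.8153e-27


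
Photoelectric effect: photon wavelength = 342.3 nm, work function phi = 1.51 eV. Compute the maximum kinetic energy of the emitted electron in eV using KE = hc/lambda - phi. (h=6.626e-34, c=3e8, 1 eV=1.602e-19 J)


E_photon = hc / lambda
= (6.626e-34)(3e8) / (342.3e-9)
= 5.8072e-19 J
= 3.625 eV
KE = E_photon - phi
= 3.625 - 1.51
= 2.115 eV

2.115


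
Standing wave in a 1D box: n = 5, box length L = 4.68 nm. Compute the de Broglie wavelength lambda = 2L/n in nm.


lambda = 2L / n
= 2 * 4.68 / 5
= 9.36 / 5
= 1.872 nm

1.872


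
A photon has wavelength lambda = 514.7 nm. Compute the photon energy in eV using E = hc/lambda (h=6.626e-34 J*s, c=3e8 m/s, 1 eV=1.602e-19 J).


E = hc / lambda
= (6.626e-34)(3e8) / (514.7e-9)
= 1.9878e-25 / 5.1470e-07
= 3.8621e-19 J
Converting to eV: 3.8621e-19 / 1.602e-19
= 2.4108 eV

2.4108


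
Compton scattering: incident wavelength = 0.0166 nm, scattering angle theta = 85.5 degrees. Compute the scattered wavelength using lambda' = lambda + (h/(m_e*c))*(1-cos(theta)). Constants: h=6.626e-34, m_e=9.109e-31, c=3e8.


Compton wavelength: h/(m_e*c) = 2.4247e-12 m
d_lambda = 2.4247e-12 * (1 - cos(85.5 deg))
= 2.4247e-12 * 0.921541
= 2.2345e-12 m = 0.002234 nm
lambda' = 0.0166 + 0.002234
= 0.018834 nm

0.018834


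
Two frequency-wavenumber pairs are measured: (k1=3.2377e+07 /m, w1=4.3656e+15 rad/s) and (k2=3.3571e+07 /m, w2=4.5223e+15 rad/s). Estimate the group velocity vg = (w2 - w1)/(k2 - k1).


vg = (w2 - w1) / (k2 - k1)
= (4.5223e+15 - 4.3656e+15) / (3.3571e+07 - 3.2377e+07)
= 1.5670e+14 / 1.1940e+06
= 1.3124e+08 m/s

1.3124e+08


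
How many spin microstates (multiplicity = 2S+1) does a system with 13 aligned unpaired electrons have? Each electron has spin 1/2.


Total spin S = N * (1/2) = 13 * 0.5 = 6.5
Spin multiplicity = 2S + 1
= 2 * 6.5 + 1
= 14

14


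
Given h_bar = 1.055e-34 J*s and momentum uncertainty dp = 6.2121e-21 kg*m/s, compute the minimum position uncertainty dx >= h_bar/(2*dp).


dx = h_bar / (2 * dp)
= 1.055e-34 / (2 * 6.2121e-21)
= 1.055e-34 / 1.2424e-20
= 8.4915e-15 m

8.4915e-15


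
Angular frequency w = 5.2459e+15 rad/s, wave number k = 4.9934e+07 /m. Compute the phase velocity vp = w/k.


vp = w / k
= 5.2459e+15 / 4.9934e+07
= 1.0506e+08 m/s

1.0506e+08


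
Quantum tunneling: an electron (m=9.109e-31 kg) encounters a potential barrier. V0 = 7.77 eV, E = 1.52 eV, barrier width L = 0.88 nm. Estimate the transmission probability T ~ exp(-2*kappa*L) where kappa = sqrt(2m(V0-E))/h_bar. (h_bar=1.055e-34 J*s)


V0 - E = 6.25 eV = 1.0012e-18 J
kappa = sqrt(2 * m * (V0-E)) / h_bar
= sqrt(2 * 9.109e-31 * 1.0012e-18) / 1.055e-34
= 1.2802e+10 /m
2*kappa*L = 2 * 1.2802e+10 * 0.88e-9
= 22.5311
T = exp(-22.5311) = 1.640138e-10

1.640138e-10


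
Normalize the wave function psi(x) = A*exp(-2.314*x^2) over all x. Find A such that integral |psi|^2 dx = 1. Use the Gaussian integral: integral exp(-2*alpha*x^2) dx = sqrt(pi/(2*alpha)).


integral |psi|^2 dx = A^2 * sqrt(pi/(2*alpha)) = 1
A^2 = sqrt(2*alpha/pi)
= sqrt(2 * 2.314 / pi)
= 1.213729
A = sqrt(1.213729)
= 1.1017

1.1017


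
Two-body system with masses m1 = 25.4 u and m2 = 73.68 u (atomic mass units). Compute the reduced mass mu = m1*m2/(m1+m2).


mu = m1 * m2 / (m1 + m2)
= 25.4 * 73.68 / (25.4 + 73.68)
= 1871.472 / 99.08
= 18.8885 u

18.8885


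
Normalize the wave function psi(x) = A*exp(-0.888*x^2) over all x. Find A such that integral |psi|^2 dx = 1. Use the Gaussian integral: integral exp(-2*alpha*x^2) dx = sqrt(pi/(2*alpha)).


integral |psi|^2 dx = A^2 * sqrt(pi/(2*alpha)) = 1
A^2 = sqrt(2*alpha/pi)
= sqrt(2 * 0.888 / pi)
= 0.751877
A = sqrt(0.751877)
= 0.8671

0.8671


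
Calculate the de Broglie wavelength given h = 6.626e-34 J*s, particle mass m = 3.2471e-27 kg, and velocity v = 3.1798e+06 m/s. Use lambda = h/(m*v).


lambda = h / (m * v)
= 6.626e-34 / (3.2471e-27 * 3.1798e+06)
= 6.626e-34 / 1.0325e-20
= 6.4174e-14 m

6.4174e-14


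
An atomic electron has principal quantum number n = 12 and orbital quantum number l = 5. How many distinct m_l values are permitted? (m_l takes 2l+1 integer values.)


m_l ranges from -l to +l in integer steps
So m_l goes from -5 to +5
Count = 2l + 1 = 2*5 + 1
= 11

11


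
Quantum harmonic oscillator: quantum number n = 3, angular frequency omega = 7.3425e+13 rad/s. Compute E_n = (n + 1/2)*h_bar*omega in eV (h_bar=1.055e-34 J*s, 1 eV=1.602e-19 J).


E = (n + 1/2) * h_bar * omega
= (3 + 0.5) * 1.055e-34 * 7.3425e+13
= 3.5 * 7.7463e-21
= 2.7112e-20 J
= 0.1692 eV

0.1692


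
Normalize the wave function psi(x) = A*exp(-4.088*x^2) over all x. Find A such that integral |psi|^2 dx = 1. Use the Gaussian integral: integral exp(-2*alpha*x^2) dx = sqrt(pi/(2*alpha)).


integral |psi|^2 dx = A^2 * sqrt(pi/(2*alpha)) = 1
A^2 = sqrt(2*alpha/pi)
= sqrt(2 * 4.088 / pi)
= 1.613227
A = sqrt(1.613227)
= 1.2701

1.2701


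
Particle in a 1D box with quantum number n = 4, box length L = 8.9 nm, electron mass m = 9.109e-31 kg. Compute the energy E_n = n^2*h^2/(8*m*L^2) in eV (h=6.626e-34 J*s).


E = n^2 * h^2 / (8 * m * L^2)
= 4^2 * (6.626e-34)^2 / (8 * 9.109e-31 * (8.9e-9)^2)
= 16 * 4.3904e-67 / (8 * 9.109e-31 * 7.9210e-17)
= 1.2170e-20 J
= 0.076 eV

0.076


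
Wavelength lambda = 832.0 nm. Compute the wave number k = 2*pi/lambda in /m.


k = 2 * pi / lambda
= 6.2832 / (832.0e-9)
= 6.2832 / 8.3200e-07
= 7.5519e+06 /m

7.5519e+06


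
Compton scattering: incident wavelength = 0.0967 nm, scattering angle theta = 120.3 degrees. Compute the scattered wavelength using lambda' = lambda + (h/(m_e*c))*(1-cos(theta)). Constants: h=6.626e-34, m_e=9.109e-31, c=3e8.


Compton wavelength: h/(m_e*c) = 2.4247e-12 m
d_lambda = 2.4247e-12 * (1 - cos(120.3 deg))
= 2.4247e-12 * 1.504528
= 3.6480e-12 m = 0.003648 nm
lambda' = 0.0967 + 0.003648
= 0.100348 nm

0.100348


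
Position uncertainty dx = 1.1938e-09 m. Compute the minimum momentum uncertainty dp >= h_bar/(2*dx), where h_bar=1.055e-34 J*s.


dp = h_bar / (2 * dx)
= 1.055e-34 / (2 * 1.1938e-09)
= 1.055e-34 / 2.3876e-09
= 4.4187e-26 kg*m/s

4.4187e-26


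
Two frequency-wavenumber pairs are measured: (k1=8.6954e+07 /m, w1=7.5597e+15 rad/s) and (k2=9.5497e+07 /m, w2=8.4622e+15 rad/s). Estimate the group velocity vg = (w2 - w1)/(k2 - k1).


vg = (w2 - w1) / (k2 - k1)
= (8.4622e+15 - 7.5597e+15) / (9.5497e+07 - 8.6954e+07)
= 9.0250e+14 / 8.5430e+06
= 1.0564e+08 m/s

1.0564e+08


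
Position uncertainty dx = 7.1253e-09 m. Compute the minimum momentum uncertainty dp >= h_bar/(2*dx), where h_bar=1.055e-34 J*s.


dp = h_bar / (2 * dx)
= 1.055e-34 / (2 * 7.1253e-09)
= 1.055e-34 / 1.4251e-08
= 7.4032e-27 kg*m/s

7.4032e-27


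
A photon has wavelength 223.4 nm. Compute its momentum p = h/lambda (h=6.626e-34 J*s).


p = h / lambda
= 6.626e-34 / (223.4e-9)
= 6.626e-34 / 2.2340e-07
= 2.9660e-27 kg*m/s

2.9660e-27


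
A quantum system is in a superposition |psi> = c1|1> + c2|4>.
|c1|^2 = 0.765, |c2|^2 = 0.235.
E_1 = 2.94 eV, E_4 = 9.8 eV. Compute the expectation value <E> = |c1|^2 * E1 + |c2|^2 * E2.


<E> = |c1|^2 * E1 + |c2|^2 * E2
= 0.765 * 2.94 + 0.235 * 9.8
= 2.2491 + 2.303
= 4.5521 eV

4.5521


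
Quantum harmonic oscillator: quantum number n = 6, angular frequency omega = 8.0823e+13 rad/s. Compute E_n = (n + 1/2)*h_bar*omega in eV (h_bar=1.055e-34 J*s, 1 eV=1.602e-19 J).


E = (n + 1/2) * h_bar * omega
= (6 + 0.5) * 1.055e-34 * 8.0823e+13
= 6.5 * 8.5268e-21
= 5.5424e-20 J
= 0.346 eV

0.346


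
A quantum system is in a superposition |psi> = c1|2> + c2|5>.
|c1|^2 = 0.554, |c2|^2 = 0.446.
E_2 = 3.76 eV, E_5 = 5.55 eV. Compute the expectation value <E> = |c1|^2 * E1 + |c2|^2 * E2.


<E> = |c1|^2 * E1 + |c2|^2 * E2
= 0.554 * 3.76 + 0.446 * 5.55
= 2.083 + 2.4753
= 4.5583 eV

4.5583


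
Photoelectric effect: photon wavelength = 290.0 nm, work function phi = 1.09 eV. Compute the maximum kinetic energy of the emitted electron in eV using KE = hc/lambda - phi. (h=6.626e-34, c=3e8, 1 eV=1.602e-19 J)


E_photon = hc / lambda
= (6.626e-34)(3e8) / (290.0e-9)
= 6.8545e-19 J
= 4.2787 eV
KE = E_photon - phi
= 4.2787 - 1.09
= 3.1887 eV

3.1887


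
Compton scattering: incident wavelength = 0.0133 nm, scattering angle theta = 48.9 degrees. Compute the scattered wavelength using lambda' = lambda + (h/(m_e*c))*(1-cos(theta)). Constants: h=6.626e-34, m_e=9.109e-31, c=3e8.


Compton wavelength: h/(m_e*c) = 2.4247e-12 m
d_lambda = 2.4247e-12 * (1 - cos(48.9 deg))
= 2.4247e-12 * 0.342625
= 8.3077e-13 m = 0.000831 nm
lambda' = 0.0133 + 0.000831
= 0.014131 nm

0.014131


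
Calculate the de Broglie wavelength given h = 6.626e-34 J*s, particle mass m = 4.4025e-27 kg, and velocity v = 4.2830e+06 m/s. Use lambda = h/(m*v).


lambda = h / (m * v)
= 6.626e-34 / (4.4025e-27 * 4.2830e+06)
= 6.626e-34 / 1.8856e-20
= 3.5140e-14 m

3.5140e-14


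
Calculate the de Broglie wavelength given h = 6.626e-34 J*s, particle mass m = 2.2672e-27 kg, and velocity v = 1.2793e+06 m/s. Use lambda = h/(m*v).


lambda = h / (m * v)
= 6.626e-34 / (2.2672e-27 * 1.2793e+06)
= 6.626e-34 / 2.9004e-21
= 2.2845e-13 m

2.2845e-13


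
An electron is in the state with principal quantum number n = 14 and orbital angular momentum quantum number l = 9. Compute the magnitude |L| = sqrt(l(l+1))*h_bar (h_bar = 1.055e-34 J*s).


L = sqrt(l*(l+1)) * h_bar
= sqrt(9 * 10) * 1.055e-34
= sqrt(90) * 1.055e-34
= 9.4868 * 1.055e-34
= 1.0009e-33 J*s

1.0009e-33


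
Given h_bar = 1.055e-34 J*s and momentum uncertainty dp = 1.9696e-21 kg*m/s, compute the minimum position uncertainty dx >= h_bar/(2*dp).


dx = h_bar / (2 * dp)
= 1.055e-34 / (2 * 1.9696e-21)
= 1.055e-34 / 3.9392e-21
= 2.6782e-14 m

2.6782e-14


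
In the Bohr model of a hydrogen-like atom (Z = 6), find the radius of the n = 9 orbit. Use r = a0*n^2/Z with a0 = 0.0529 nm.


r = a0 * n^2 / Z
= 0.0529 * 9^2 / 6
= 0.0529 * 81 / 6
= 0.7142 nm

0.7142


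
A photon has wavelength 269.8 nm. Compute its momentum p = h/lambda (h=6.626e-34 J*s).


p = h / lambda
= 6.626e-34 / (269.8e-9)
= 6.626e-34 / 2.6980e-07
= 2.4559e-27 kg*m/s

2.4559e-27


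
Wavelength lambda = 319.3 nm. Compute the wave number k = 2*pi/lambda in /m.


k = 2 * pi / lambda
= 6.2832 / (319.3e-9)
= 6.2832 / 3.1930e-07
= 1.9678e+07 /m

1.9678e+07


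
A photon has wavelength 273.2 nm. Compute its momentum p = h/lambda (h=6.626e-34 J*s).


p = h / lambda
= 6.626e-34 / (273.2e-9)
= 6.626e-34 / 2.7320e-07
= 2.4253e-27 kg*m/s

2.4253e-27


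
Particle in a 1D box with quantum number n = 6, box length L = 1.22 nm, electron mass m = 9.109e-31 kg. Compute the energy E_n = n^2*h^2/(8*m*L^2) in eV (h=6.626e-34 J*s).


E = n^2 * h^2 / (8 * m * L^2)
= 6^2 * (6.626e-34)^2 / (8 * 9.109e-31 * (1.22e-9)^2)
= 36 * 4.3904e-67 / (8 * 9.109e-31 * 1.4884e-18)
= 1.4572e-18 J
= 9.0963 eV

9.0963


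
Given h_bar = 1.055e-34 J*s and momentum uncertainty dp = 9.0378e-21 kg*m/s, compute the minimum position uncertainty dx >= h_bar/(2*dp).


dx = h_bar / (2 * dp)
= 1.055e-34 / (2 * 9.0378e-21)
= 1.055e-34 / 1.8076e-20
= 5.8366e-15 m

5.8366e-15


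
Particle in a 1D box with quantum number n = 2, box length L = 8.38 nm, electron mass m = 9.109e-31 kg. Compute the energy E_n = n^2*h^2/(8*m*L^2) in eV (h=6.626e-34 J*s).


E = n^2 * h^2 / (8 * m * L^2)
= 2^2 * (6.626e-34)^2 / (8 * 9.109e-31 * (8.38e-9)^2)
= 4 * 4.3904e-67 / (8 * 9.109e-31 * 7.0224e-17)
= 3.4317e-21 J
= 0.0214 eV

0.0214


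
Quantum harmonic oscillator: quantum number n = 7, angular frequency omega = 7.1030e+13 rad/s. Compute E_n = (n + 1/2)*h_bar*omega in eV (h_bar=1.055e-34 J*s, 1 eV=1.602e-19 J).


E = (n + 1/2) * h_bar * omega
= (7 + 0.5) * 1.055e-34 * 7.1030e+13
= 7.5 * 7.4937e-21
= 5.6202e-20 J
= 0.3508 eV

0.3508


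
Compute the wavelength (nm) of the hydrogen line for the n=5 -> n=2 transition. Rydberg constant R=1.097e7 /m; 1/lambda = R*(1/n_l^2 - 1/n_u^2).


1/lambda = R * (1/n_l^2 - 1/n_u^2)
= 1.097e7 * (1/2^2 - 1/5^2)
= 1.097e7 * (0.25 - 0.04)
= 1.097e7 * 0.21
= 2.3037e+06 /m
lambda = 1 / 2.3037e+06 = 434.0843 nm

434.0843


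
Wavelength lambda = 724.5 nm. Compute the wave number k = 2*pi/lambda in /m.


k = 2 * pi / lambda
= 6.2832 / (724.5e-9)
= 6.2832 / 7.2450e-07
= 8.6724e+06 /m

8.6724e+06


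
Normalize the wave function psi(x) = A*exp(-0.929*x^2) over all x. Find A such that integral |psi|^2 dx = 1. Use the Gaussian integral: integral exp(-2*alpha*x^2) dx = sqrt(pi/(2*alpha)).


integral |psi|^2 dx = A^2 * sqrt(pi/(2*alpha)) = 1
A^2 = sqrt(2*alpha/pi)
= sqrt(2 * 0.929 / pi)
= 0.769038
A = sqrt(0.769038)
= 0.8769

0.8769


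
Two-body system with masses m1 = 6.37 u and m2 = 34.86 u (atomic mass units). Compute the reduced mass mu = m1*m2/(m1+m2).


mu = m1 * m2 / (m1 + m2)
= 6.37 * 34.86 / (6.37 + 34.86)
= 222.0582 / 41.23
= 5.3858 u

5.3858


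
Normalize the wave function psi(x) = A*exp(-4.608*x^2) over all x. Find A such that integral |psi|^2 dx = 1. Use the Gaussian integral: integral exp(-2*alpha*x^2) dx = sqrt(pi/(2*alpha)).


integral |psi|^2 dx = A^2 * sqrt(pi/(2*alpha)) = 1
A^2 = sqrt(2*alpha/pi)
= sqrt(2 * 4.608 / pi)
= 1.712759
A = sqrt(1.712759)
= 1.3087

1.3087


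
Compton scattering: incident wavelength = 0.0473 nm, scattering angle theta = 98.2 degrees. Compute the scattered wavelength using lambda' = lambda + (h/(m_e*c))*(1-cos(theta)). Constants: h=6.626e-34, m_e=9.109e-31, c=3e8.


Compton wavelength: h/(m_e*c) = 2.4247e-12 m
d_lambda = 2.4247e-12 * (1 - cos(98.2 deg))
= 2.4247e-12 * 1.142629
= 2.7705e-12 m = 0.002771 nm
lambda' = 0.0473 + 0.002771
= 0.050071 nm

0.050071


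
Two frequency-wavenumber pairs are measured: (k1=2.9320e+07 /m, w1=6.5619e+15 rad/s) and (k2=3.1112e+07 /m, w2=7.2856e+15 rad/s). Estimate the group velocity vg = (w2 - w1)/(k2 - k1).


vg = (w2 - w1) / (k2 - k1)
= (7.2856e+15 - 6.5619e+15) / (3.1112e+07 - 2.9320e+07)
= 7.2370e+14 / 1.7920e+06
= 4.0385e+08 m/s

4.0385e+08


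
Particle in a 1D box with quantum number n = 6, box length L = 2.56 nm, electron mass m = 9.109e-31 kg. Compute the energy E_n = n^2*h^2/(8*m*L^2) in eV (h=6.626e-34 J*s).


E = n^2 * h^2 / (8 * m * L^2)
= 6^2 * (6.626e-34)^2 / (8 * 9.109e-31 * (2.56e-9)^2)
= 36 * 4.3904e-67 / (8 * 9.109e-31 * 6.5536e-18)
= 3.3095e-19 J
= 2.0659 eV

2.0659


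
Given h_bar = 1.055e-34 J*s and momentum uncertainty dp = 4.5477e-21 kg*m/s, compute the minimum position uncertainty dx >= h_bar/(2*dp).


dx = h_bar / (2 * dp)
= 1.055e-34 / (2 * 4.5477e-21)
= 1.055e-34 / 9.0954e-21
= 1.1599e-14 m

1.1599e-14


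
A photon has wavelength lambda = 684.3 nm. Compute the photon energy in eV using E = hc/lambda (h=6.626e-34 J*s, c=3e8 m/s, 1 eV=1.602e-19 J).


E = hc / lambda
= (6.626e-34)(3e8) / (684.3e-9)
= 1.9878e-25 / 6.8430e-07
= 2.9049e-19 J
Converting to eV: 2.9049e-19 / 1.602e-19
= 1.8133 eV

1.8133


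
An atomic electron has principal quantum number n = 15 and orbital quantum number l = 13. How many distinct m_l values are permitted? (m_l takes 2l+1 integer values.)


m_l ranges from -l to +l in integer steps
So m_l goes from -13 to +13
Count = 2l + 1 = 2*13 + 1
= 27

27


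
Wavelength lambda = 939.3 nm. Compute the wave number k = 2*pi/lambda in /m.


k = 2 * pi / lambda
= 6.2832 / (939.3e-9)
= 6.2832 / 9.3930e-07
= 6.6892e+06 /m

6.6892e+06


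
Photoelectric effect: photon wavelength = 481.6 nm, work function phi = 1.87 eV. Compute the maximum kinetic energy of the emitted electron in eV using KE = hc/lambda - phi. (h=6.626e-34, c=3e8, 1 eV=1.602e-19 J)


E_photon = hc / lambda
= (6.626e-34)(3e8) / (481.6e-9)
= 4.1275e-19 J
= 2.5765 eV
KE = E_photon - phi
= 2.5765 - 1.87
= 0.7065 eV

0.7065


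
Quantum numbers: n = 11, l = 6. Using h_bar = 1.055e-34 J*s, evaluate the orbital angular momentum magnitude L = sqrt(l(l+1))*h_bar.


L = sqrt(l*(l+1)) * h_bar
= sqrt(6 * 7) * 1.055e-34
= sqrt(42) * 1.055e-34
= 6.4807 * 1.055e-34
= 6.8372e-34 J*s

6.8372e-34


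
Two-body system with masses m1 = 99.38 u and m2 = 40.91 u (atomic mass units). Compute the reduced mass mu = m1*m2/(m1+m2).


mu = m1 * m2 / (m1 + m2)
= 99.38 * 40.91 / (99.38 + 40.91)
= 4065.6358 / 140.29
= 28.9802 u

28.9802


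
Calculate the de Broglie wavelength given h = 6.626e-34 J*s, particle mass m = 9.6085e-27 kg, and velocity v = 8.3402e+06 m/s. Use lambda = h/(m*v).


lambda = h / (m * v)
= 6.626e-34 / (9.6085e-27 * 8.3402e+06)
= 6.626e-34 / 8.0137e-20
= 8.2684e-15 m

8.2684e-15


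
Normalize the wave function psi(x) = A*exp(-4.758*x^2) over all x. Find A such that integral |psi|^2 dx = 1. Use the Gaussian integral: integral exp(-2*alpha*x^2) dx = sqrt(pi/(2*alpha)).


integral |psi|^2 dx = A^2 * sqrt(pi/(2*alpha)) = 1
A^2 = sqrt(2*alpha/pi)
= sqrt(2 * 4.758 / pi)
= 1.740413
A = sqrt(1.740413)
= 1.3192

1.3192


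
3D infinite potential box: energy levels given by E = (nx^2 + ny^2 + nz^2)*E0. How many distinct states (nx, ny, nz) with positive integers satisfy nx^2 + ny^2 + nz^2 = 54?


Enumerate all (nx, ny, nz) with nx^2 + ny^2 + nz^2 = 54:
(1,2,7)
(1,7,2)
(2,1,7)
(2,5,5)
(2,7,1)
(3,3,6)
(3,6,3)
(5,2,5)
(5,5,2)
(6,3,3)
(7,1,2)
(7,2,1)
Total degeneracy = 12

12


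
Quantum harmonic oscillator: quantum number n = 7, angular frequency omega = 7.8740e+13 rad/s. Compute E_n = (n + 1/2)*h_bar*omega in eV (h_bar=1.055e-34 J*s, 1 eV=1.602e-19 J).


E = (n + 1/2) * h_bar * omega
= (7 + 0.5) * 1.055e-34 * 7.8740e+13
= 7.5 * 8.3071e-21
= 6.2303e-20 J
= 0.3889 eV

0.3889


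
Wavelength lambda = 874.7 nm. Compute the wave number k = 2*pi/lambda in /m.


k = 2 * pi / lambda
= 6.2832 / (874.7e-9)
= 6.2832 / 8.7470e-07
= 7.1832e+06 /m

7.1832e+06


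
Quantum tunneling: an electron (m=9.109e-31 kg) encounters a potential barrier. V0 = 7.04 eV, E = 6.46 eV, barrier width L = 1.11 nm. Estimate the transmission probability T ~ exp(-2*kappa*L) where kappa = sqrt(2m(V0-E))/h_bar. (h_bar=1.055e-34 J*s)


V0 - E = 0.58 eV = 9.2916e-20 J
kappa = sqrt(2 * m * (V0-E)) / h_bar
= sqrt(2 * 9.109e-31 * 9.2916e-20) / 1.055e-34
= 3.8998e+09 /m
2*kappa*L = 2 * 3.8998e+09 * 1.11e-9
= 8.6576
T = exp(-8.6576) = 1.738058e-04

1.738058e-04


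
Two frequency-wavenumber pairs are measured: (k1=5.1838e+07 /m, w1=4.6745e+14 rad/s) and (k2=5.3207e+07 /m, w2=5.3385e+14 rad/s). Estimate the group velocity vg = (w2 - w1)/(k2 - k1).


vg = (w2 - w1) / (k2 - k1)
= (5.3385e+14 - 4.6745e+14) / (5.3207e+07 - 5.1838e+07)
= 6.6400e+13 / 1.3690e+06
= 4.8503e+07 m/s

4.8503e+07


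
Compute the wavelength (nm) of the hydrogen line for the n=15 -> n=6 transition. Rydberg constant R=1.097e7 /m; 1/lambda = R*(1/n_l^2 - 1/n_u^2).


1/lambda = R * (1/n_l^2 - 1/n_u^2)
= 1.097e7 * (1/6^2 - 1/15^2)
= 1.097e7 * (0.027778 - 0.004444)
= 1.097e7 * 0.023333
= 2.5597e+05 /m
lambda = 1 / 2.5597e+05 = 3906.7587 nm

3906.7587


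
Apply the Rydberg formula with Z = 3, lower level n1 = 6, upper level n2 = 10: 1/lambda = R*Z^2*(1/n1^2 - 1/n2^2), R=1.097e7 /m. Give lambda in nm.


1/lambda = R * Z^2 * (1/n1^2 - 1/n2^2)
= 1.097e7 * 3^2 * (1/6^2 - 1/10^2)
= 1.097e7 * 9 * (0.027778 - 0.01)
= 1.7552e+06 /m
lambda = 1 / 1.7552e+06
= 569.7356 nm

569.7356


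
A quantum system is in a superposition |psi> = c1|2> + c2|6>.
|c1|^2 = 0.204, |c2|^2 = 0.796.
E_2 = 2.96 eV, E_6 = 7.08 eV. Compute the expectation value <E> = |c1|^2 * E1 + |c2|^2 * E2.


<E> = |c1|^2 * E1 + |c2|^2 * E2
= 0.204 * 2.96 + 0.796 * 7.08
= 0.6038 + 5.6357
= 6.2395 eV

6.2395


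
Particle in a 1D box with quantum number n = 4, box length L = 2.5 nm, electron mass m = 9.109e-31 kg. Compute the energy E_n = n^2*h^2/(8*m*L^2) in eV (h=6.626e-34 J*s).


E = n^2 * h^2 / (8 * m * L^2)
= 4^2 * (6.626e-34)^2 / (8 * 9.109e-31 * (2.5e-9)^2)
= 16 * 4.3904e-67 / (8 * 9.109e-31 * 6.2500e-18)
= 1.5423e-19 J
= 0.9628 eV

0.9628


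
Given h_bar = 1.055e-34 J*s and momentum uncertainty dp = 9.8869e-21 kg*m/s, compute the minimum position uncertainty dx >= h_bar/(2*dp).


dx = h_bar / (2 * dp)
= 1.055e-34 / (2 * 9.8869e-21)
= 1.055e-34 / 1.9774e-20
= 5.3353e-15 m

5.3353e-15


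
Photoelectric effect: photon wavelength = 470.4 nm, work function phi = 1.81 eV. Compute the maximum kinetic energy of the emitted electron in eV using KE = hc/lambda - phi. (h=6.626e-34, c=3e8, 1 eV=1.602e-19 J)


E_photon = hc / lambda
= (6.626e-34)(3e8) / (470.4e-9)
= 4.2258e-19 J
= 2.6378 eV
KE = E_photon - phi
= 2.6378 - 1.81
= 0.8278 eV

0.8278


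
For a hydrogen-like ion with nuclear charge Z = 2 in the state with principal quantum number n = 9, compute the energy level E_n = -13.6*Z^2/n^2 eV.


E_n = -13.6 * Z^2 / n^2
= -13.6 * 2^2 / 9^2
= -13.6 * 4 / 81
= -0.6716 eV

-0.6716


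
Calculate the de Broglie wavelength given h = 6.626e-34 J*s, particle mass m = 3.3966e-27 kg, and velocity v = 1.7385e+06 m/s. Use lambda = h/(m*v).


lambda = h / (m * v)
= 6.626e-34 / (3.3966e-27 * 1.7385e+06)
= 6.626e-34 / 5.9050e-21
= 1.1221e-13 m

1.1221e-13


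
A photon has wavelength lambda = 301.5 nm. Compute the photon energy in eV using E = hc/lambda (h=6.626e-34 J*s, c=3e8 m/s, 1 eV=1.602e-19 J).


E = hc / lambda
= (6.626e-34)(3e8) / (301.5e-9)
= 1.9878e-25 / 3.0150e-07
= 6.5930e-19 J
Converting to eV: 6.5930e-19 / 1.602e-19
= 4.1155 eV

4.1155


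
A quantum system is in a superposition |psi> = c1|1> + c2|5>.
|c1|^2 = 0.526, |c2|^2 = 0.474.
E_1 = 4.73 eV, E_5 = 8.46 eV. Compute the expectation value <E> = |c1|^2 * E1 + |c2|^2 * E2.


<E> = |c1|^2 * E1 + |c2|^2 * E2
= 0.526 * 4.73 + 0.474 * 8.46
= 2.488 + 4.01
= 6.498 eV

6.498


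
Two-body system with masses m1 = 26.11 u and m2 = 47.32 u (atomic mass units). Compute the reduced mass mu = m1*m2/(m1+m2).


mu = m1 * m2 / (m1 + m2)
= 26.11 * 47.32 / (26.11 + 47.32)
= 1235.5252 / 73.43
= 16.8259 u

16.8259


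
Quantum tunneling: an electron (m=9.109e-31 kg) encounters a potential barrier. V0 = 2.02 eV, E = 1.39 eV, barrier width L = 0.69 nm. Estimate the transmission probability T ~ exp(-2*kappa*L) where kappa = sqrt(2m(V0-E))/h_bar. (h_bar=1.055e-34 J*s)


V0 - E = 0.63 eV = 1.0093e-19 J
kappa = sqrt(2 * m * (V0-E)) / h_bar
= sqrt(2 * 9.109e-31 * 1.0093e-19) / 1.055e-34
= 4.0644e+09 /m
2*kappa*L = 2 * 4.0644e+09 * 0.69e-9
= 5.6089
T = exp(-5.6089) = 3.665060e-03

3.665060e-03


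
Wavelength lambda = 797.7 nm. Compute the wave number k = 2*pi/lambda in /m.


k = 2 * pi / lambda
= 6.2832 / (797.7e-9)
= 6.2832 / 7.9770e-07
= 7.8766e+06 /m

7.8766e+06


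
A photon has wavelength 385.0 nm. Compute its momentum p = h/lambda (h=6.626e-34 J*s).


p = h / lambda
= 6.626e-34 / (385.0e-9)
= 6.626e-34 / 3.8500e-07
= 1.7210e-27 kg*m/s

1.7210e-27


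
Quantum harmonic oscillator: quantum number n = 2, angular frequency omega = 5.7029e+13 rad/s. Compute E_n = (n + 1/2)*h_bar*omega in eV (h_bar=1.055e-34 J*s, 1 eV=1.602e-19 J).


E = (n + 1/2) * h_bar * omega
= (2 + 0.5) * 1.055e-34 * 5.7029e+13
= 2.5 * 6.0166e-21
= 1.5041e-20 J
= 0.0939 eV

0.0939


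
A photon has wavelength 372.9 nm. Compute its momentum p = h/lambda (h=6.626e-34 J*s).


p = h / lambda
= 6.626e-34 / (372.9e-9)
= 6.626e-34 / 3.7290e-07
= 1.7769e-27 kg*m/s

1.7769e-27


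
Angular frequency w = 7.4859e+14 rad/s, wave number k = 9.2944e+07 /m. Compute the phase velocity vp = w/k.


vp = w / k
= 7.4859e+14 / 9.2944e+07
= 8.0542e+06 m/s

8.0542e+06


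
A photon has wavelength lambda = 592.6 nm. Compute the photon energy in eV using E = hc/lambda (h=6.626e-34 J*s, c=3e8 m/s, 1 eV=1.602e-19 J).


E = hc / lambda
= (6.626e-34)(3e8) / (592.6e-9)
= 1.9878e-25 / 5.9260e-07
= 3.3544e-19 J
Converting to eV: 3.3544e-19 / 1.602e-19
= 2.0939 eV

2.0939


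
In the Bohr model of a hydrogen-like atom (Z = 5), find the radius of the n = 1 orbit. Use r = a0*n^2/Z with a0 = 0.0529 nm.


r = a0 * n^2 / Z
= 0.0529 * 1^2 / 5
= 0.0529 * 1 / 5
= 0.0106 nm

0.0106


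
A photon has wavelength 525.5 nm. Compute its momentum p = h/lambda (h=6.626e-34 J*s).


p = h / lambda
= 6.626e-34 / (525.5e-9)
= 6.626e-34 / 5.2550e-07
= 1.2609e-27 kg*m/s

1.2609e-27


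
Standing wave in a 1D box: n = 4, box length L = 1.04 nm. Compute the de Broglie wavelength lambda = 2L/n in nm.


lambda = 2L / n
= 2 * 1.04 / 4
= 2.08 / 4
= 0.52 nm

0.52


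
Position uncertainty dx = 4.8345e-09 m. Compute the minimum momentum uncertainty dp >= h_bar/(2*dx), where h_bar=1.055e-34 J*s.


dp = h_bar / (2 * dx)
= 1.055e-34 / (2 * 4.8345e-09)
= 1.055e-34 / 9.6690e-09
= 1.0911e-26 kg*m/s

1.0911e-26


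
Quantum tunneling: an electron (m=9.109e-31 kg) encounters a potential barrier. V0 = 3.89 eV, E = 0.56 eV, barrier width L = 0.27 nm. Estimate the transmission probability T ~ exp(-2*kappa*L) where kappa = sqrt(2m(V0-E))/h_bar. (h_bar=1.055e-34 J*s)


V0 - E = 3.33 eV = 5.3347e-19 J
kappa = sqrt(2 * m * (V0-E)) / h_bar
= sqrt(2 * 9.109e-31 * 5.3347e-19) / 1.055e-34
= 9.3444e+09 /m
2*kappa*L = 2 * 9.3444e+09 * 0.27e-9
= 5.046
T = exp(-5.046) = 6.435188e-03

6.435188e-03
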